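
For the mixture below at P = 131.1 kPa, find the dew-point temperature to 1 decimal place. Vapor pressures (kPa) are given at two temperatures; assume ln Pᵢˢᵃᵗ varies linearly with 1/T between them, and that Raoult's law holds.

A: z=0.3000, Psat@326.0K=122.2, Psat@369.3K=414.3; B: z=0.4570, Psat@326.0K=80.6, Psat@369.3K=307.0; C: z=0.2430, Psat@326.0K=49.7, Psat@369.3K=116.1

T = 345.3 K

Dew-point temperature: Σzᵢ·P/Pᵢˢᵃᵗ(T) = 1. Interpolate ln Pᵢˢᵃᵗ = aᵢ + bᵢ/T.
  T = 326.0 K: ΣzᵢP/Pᵢˢᵃᵗ = 1.7062
  T = 369.3 K: ΣzᵢP/Pᵢˢᵃᵗ = 0.5645
  T = 347.6 K: ΣzᵢP/Pᵢˢᵃᵗ = 0.9433
  T = 336.8 K: ΣzᵢP/Pᵢˢᵃᵗ = 1.2544
  T = 342.2 K: ΣzᵢP/Pᵢˢᵃᵗ = 1.0848
  T = 344.9 K: ΣzᵢP/Pᵢˢᵃᵗ = 1.0109
Interpolating between 344.9 K and 347.6 K gives T ≈ 345.3 K.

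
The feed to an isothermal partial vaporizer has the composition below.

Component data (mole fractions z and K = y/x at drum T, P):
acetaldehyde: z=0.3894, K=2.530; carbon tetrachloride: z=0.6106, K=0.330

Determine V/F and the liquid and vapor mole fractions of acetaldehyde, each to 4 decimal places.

Rachford–Rice: g(V/F) = Σ zᵢ(Kᵢ−1)/(1+V/F(Kᵢ−1)) = 0.
Check two-phase: ΣzᵢKᵢ = 1.1867 > 1 and Σzᵢ/Kᵢ = 2.0042 > 1, so g(0) = 0.1867 > 0 and g(1) = -1.0042 < 0.
Binary case is linear: z₁(K₁−1)(1+V/F(K₂−1)) + z₂(K₂−1)(1+V/F(K₁−1)) = 0
⇒ V/F = [z₁(K₁−1)+z₂(K₂−1)] / [−(K₁−1)(K₂−1)] = 0.18668/1.02510 = 0.1821
Compositions from xᵢ = zᵢ/(1+V/F(Kᵢ−1)), yᵢ = Kᵢxᵢ:
  acetaldehyde: x = 0.3045, y = 0.7705
  carbon tetrachloride: x = 0.6955, y = 0.2295

V/F = 0.1821, x_acetaldehyde = 0.3045, y_acetaldehyde = 0.7705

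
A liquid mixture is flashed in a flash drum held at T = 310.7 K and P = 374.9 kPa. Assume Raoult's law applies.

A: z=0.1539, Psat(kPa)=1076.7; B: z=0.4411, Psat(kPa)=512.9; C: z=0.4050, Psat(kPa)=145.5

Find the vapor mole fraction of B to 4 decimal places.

y_B = 0.5337

Raoult's law: Kᵢ = Pᵢˢᵃᵗ/P = Pᵢˢᵃᵗ/374.9.
  K_A = 1076.7/374.9 = 2.871966, K_B = 512.9/374.9 = 1.368098, K_C = 145.5/374.9 = 0.388103
Material balance + equilibrium reduce to Σ zᵢ(Kᵢ−1)/(1+ψ(Kᵢ−1)) = 0.
Feasibility: ΣzᵢKᵢ = 1.2026, Σzᵢ/Kᵢ = 1.4195 — both > 1, two phases present.
Newton iteration, ψ⁰ = 0.5:
  ψ = 0.5000: g = -0.07112, g' = -0.5013 → ψ = 0.3581
  ψ = 0.3581: g = -0.00144, g' = -0.4886 → ψ = 0.3552
Converged at ψ = 0.3552.
Compositions from xᵢ = zᵢ/(1+ψ(Kᵢ−1)), yᵢ = Kᵢxᵢ:
  A: x = 0.0924, y = 0.2655
  B: x = 0.3901, y = 0.5337
  C: x = 0.5175, y = 0.2008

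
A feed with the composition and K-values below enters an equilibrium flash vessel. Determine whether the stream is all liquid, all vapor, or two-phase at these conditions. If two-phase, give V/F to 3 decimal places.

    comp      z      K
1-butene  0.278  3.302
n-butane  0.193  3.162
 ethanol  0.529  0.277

two-phase, V/F = 0.416

ΣzᵢKᵢ = 1.675; Σzᵢ/Kᵢ = 2.055.
Both exceed 1, so a two-phase solution exists.
Iterate (Newton) starting at ψ = 0.5:
  ψ = 0.500: g = -0.1010, g' = -1.205 → ψ = 0.416
Converged at ψ = 0.416.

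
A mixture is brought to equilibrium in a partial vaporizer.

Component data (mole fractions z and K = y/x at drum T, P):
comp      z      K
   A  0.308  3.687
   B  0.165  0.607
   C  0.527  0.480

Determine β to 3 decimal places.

Let β = V/F and solve Σ zᵢ(Kᵢ−1)/(1+β(Kᵢ−1)) = 0.
Check two-phase: ΣzᵢKᵢ = 1.489 > 1 and Σzᵢ/Kᵢ = 1.453 > 1, so g(0) = 0.489 > 0 and g(1) = -0.453 < 0.
Newton iteration, β⁰ = 0.45:
  β = 0.450: g = -0.0619, g' = -0.736 → β = 0.366
  β = 0.366: g = 0.0031, g' = -0.818 → β = 0.370
Converged at β = 0.370.

β = 0.370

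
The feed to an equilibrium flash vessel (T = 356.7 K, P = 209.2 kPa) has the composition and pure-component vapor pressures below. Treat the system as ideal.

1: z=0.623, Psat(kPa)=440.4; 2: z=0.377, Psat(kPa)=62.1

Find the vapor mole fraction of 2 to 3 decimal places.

Raoult's law: Kᵢ = Pᵢˢᵃᵗ/P = Pᵢˢᵃᵗ/209.2.
  K_1 = 440.4/209.2 = 2.10516, K_2 = 62.1/209.2 = 0.29685
Material balance + equilibrium reduce to Σ zᵢ(Kᵢ−1)/(1+β(Kᵢ−1)) = 0.
Feasibility: ΣzᵢKᵢ = 1.423, Σzᵢ/Kᵢ = 1.566 — both > 1, two phases present.
Iterate (Newton) starting at β = 0.5:
  β = 0.500: g = 0.0346, g' = -0.759 → β = 0.546
  β = 0.546: g = -0.0006, g' = -0.787 → β = 0.545
Converged at β = 0.545.
Compositions from xᵢ = zᵢ/(1+β(Kᵢ−1)), yᵢ = Kᵢxᵢ:
  1: x = 0.389, y = 0.819
  2: x = 0.611, y = 0.181

y_2 = 0.181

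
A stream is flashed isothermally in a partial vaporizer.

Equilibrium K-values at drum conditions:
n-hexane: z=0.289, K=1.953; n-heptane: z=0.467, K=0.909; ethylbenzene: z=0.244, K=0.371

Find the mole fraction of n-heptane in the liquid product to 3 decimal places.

Newton iteration, β⁰ = 0.5:
  β = 0.500: g = -0.0819, g' = -0.330 → β = 0.252
  β = 0.252: g = -0.0038, g' = -0.311 → β = 0.240
Converged at β = 0.240.
Compositions from xᵢ = zᵢ/(1+β(Kᵢ−1)), yᵢ = Kᵢxᵢ:
  n-hexane: x = 0.235, y = 0.459
  n-heptane: x = 0.477, y = 0.434
  ethylbenzene: x = 0.287, y = 0.107

x_n-heptane = 0.477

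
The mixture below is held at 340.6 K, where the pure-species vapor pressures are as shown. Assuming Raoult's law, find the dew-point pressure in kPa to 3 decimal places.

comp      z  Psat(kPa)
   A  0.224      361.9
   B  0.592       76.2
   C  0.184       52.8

At the dew point ψ → 1, so Σzᵢ/Kᵢ = 1 with Kᵢ = Pᵢˢᵃᵗ/P ⇒ 1/P = Σzᵢ/Pᵢˢᵃᵗ.
1/P = 0.224/361.9 + 0.592/76.2 + 0.184/52.8 = 0.011873 ⇒ P = 84.226 kPa

Pdew = 84.226 kPa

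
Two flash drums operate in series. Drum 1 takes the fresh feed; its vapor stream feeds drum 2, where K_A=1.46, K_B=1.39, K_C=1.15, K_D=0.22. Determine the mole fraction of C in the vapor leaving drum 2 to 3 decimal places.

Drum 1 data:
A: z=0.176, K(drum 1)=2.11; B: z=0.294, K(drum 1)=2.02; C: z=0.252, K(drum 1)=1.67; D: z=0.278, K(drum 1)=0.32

Drum 1:
Material balance + equilibrium reduce to Σ zᵢ(Kᵢ−1)/(1+ψ₁(Kᵢ−1)) = 0.
Feasibility: ΣzᵢKᵢ = 1.475, Σzᵢ/Kᵢ = 1.249 — both > 1, two phases present.
Newton–Raphson from ψ₁ = 0.5:
  ψ₁ = 0.500: g = 0.1643, g' = -0.582 → ψ₁ = 0.782
  ψ₁ = 0.782: g = -0.0216, g' = -0.792 → ψ₁ = 0.755
  ψ₁ = 0.755: g = -0.0005, g' = -0.754 → ψ₁ = 0.754
Converged at ψ₁ = 0.754.
Drum-1 compositions:
  A: x = 0.096, y = 0.202
  B: x = 0.166, y = 0.336
  C: x = 0.167, y = 0.280
  D: x = 0.571, y = 0.183
Drum-2 feed = drum-1 vapor: z₂ = (0.2021, 0.3357, 0.2796, 0.1826).
Drum 2:
Let ψ₂ = V/F and solve Σ zᵢ(Kᵢ−1)/(1+ψ₂(Kᵢ−1)) = 0.
g(0) = ΣzᵢKᵢ − 1 = 0.123 and g(1) = 1 − Σzᵢ/Kᵢ = -0.453, so a root lies in (0, 1).
Iterate (Newton) starting at ψ₂ = 0.66:
  ψ₂ = 0.660: g = -0.0799, g' = -0.535 → ψ₂ = 0.510
  ψ₂ = 0.510: g = -0.0132, g' = -0.376 → ψ₂ = 0.475
  ψ₂ = 0.475: g = -0.0004, g' = -0.351 → ψ₂ = 0.474
Converged at ψ₂ = 0.474.
  A: x = 0.166, y = 0.242
  B: x = 0.283, y = 0.394
  C: x = 0.261, y = 0.300
  D: x = 0.290, y = 0.064

y_C (drum 2) = 0.300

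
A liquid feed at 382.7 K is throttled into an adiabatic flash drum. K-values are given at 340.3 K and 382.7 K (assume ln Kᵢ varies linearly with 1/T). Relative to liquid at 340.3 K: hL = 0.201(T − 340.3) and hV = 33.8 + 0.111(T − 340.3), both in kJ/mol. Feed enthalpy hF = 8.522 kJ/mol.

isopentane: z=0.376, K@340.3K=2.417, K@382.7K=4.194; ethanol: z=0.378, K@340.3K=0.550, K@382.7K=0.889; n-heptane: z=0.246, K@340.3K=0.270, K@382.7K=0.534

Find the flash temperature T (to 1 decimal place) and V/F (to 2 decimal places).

Adiabatic flash: solve Rachford–Rice at each trial T, then check hF = ψ·hV(T) + (1−ψ)·hL(T).
  T = 340.3 K: K = (2.417, 0.550, 0.270), RR gives ψ = 0.225, H_out = 7.598 kJ/mol
  T = 382.7 K: K = (4.194, 0.889, 0.534), RR gives ψ = 1.000, H_out = 38.506 kJ/mol
  T = 361.5 K: K = (3.236, 0.709, 0.387), RR gives ψ = 0.580, H_out = 22.759 kJ/mol
  T = 350.9 K: K = (2.809, 0.627, 0.325), RR gives ψ = 0.402, H_out = 15.339 kJ/mol
  T = 345.6 K: K = (2.609, 0.588, 0.297), RR gives ψ = 0.315, H_out = 11.568 kJ/mol
  T = 343.0 K: K = (2.514, 0.569, 0.283), RR gives ψ = 0.272, H_out = 9.654 kJ/mol
  T = 341.6 K: K = (2.463, 0.559, 0.276), RR gives ψ = 0.248, H_out = 8.598 kJ/mol
Linear interpolation between T = 340.3 (H_out = 7.598) and T = 341.6 (H_out = 8.598) on hF = 8.522 gives T ≈ 341.5 K, at which ψ = 0.25.

T = 341.5 K, V/F = 0.25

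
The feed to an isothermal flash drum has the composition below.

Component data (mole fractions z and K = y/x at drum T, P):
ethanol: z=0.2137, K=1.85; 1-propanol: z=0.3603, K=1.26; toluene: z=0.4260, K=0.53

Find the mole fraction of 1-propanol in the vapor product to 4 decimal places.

y_1-propanol = 0.4217

Rachford–Rice: g(ψ) = Σ zᵢ(Kᵢ−1)/(1+ψ(Kᵢ−1)) = 0.
Feasibility: ΣzᵢKᵢ = 1.0751, Σzᵢ/Kᵢ = 1.2052 — both > 1, two phases present.
Newton iteration, ψ⁰ = 0.5:
  ψ = 0.5000: g = -0.05135, g' = -0.2559 → ψ = 0.2993
  ψ = 0.2993: g = -0.00128, g' = -0.2465 → ψ = 0.2941
Converged at ψ = 0.2941.
Compositions from xᵢ = zᵢ/(1+ψ(Kᵢ−1)), yᵢ = Kᵢxᵢ:
  ethanol: x = 0.1710, y = 0.3163
  1-propanol: x = 0.3347, y = 0.4217
  toluene: x = 0.4943, y = 0.2620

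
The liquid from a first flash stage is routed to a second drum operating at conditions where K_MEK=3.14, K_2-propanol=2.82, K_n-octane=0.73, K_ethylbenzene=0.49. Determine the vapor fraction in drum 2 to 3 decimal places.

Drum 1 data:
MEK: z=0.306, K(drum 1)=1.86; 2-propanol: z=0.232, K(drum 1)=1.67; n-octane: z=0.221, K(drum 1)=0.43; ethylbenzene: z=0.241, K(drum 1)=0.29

V/F (drum 2) = 0.819

Drum 1:
Rachford–Rice: g(ψ₁) = Σ zᵢ(Kᵢ−1)/(1+ψ₁(Kᵢ−1)) = 0.
g(0) = ΣzᵢKᵢ − 1 = 0.122 and g(1) = 1 − Σzᵢ/Kᵢ = -0.648, so a root lies in (0, 1).
Newton iteration, ψ₁⁰ = 0.39:
  ψ₁ = 0.390: g = -0.0783, g' = -0.543 → ψ₁ = 0.246
  ψ₁ = 0.246: g = -0.0031, g' = -0.506 → ψ₁ = 0.240
Converged at ψ₁ = 0.240.
Drum-1 compositions:
  MEK: x = 0.254, y = 0.472
  2-propanol: x = 0.200, y = 0.334
  n-octane: x = 0.256, y = 0.110
  ethylbenzene: x = 0.290, y = 0.084
Drum-2 feed = drum-1 liquid: z₂ = (0.2537, 0.1999, 0.2560, 0.2904).
Drum 2:
Let ψ₂ = V/F and solve Σ zᵢ(Kᵢ−1)/(1+ψ₂(Kᵢ−1)) = 0.
g(0) = ΣzᵢKᵢ − 1 = 0.689 and g(1) = 1 − Σzᵢ/Kᵢ = -0.095, so a root lies in (0, 1).
Newton–Raphson from ψ₂ = 0.5:
  ψ₂ = 0.500: g = 0.1740, g' = -0.614 → ψ₂ = 0.784
  ψ₂ = 0.784: g = 0.0184, g' = -0.514 → ψ₂ = 0.819
Converged at ψ₂ = 0.819.
  MEK: x = 0.092, y = 0.289
  2-propanol: x = 0.080, y = 0.226
  n-octane: x = 0.329, y = 0.240
  ethylbenzene: x = 0.499, y = 0.244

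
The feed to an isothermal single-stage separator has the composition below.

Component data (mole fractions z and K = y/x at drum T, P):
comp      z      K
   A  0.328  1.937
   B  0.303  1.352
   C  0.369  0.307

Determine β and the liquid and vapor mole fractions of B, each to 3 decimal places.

Rachford–Rice: g(β) = Σ zᵢ(Kᵢ−1)/(1+β(Kᵢ−1)) = 0.
Feasibility: ΣzᵢKᵢ = 1.158, Σzᵢ/Kᵢ = 1.595 — both > 1, two phases present.
Iterate (Newton) starting at β = 0.5:
  β = 0.500: g = -0.0913, g' = -0.576 → β = 0.341
  β = 0.341: g = -0.0069, g' = -0.499 → β = 0.328
Converged at β = 0.328.
Compositions from xᵢ = zᵢ/(1+β(Kᵢ−1)), yᵢ = Kᵢxᵢ:
  A: x = 0.251, y = 0.486
  B: x = 0.272, y = 0.367
  C: x = 0.477, y = 0.147

β = 0.328, x_B = 0.272, y_B = 0.367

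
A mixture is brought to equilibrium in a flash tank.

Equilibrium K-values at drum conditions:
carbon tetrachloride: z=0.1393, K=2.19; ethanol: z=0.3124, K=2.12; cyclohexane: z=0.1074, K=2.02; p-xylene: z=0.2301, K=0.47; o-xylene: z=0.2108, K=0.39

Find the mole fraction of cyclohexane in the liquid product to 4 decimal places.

Rachford–Rice: g(ψ) = Σ zᵢ(Kᵢ−1)/(1+ψ(Kᵢ−1)) = 0.
Check two-phase: ΣzᵢKᵢ = 1.3747 > 1 and Σzᵢ/Kᵢ = 1.2942 > 1, so g(0) = 0.3747 > 0 and g(1) = -0.2942 < 0.
Iterate (Newton) starting at ψ = 0.5:
  ψ = 0.5000: g = 0.04982, g' = -0.5696 → ψ = 0.5875
  ψ = 0.5875: g = -0.00040, g' = -0.5814 → ψ = 0.5868
Converged at ψ = 0.5868.
Compositions from xᵢ = zᵢ/(1+ψ(Kᵢ−1)), yᵢ = Kᵢxᵢ:
  carbon tetrachloride: x = 0.0820, y = 0.1796
  ethanol: x = 0.1885, y = 0.3996
  cyclohexane: x = 0.0672, y = 0.1357
  p-xylene: x = 0.3340, y = 0.1570
  o-xylene: x = 0.3283, y = 0.1280

x_cyclohexane = 0.0672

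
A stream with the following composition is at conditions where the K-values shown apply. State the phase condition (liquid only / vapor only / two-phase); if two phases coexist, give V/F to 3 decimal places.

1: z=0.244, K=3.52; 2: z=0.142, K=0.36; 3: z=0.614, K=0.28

two-phase, V/F = 0.046

ΣzᵢKᵢ = 1.082; Σzᵢ/Kᵢ = 2.657.
Both exceed 1, so a two-phase solution exists.
Rachford–Rice: g(ψ) = Σ zᵢ(Kᵢ−1)/(1+ψ(Kᵢ−1)) = 0.
Newton–Raphson from ψ = 0.5:
  ψ = 0.500: g = -0.5523, g' = -1.206 → ψ = 0.042
  ψ = 0.042: g = 0.0066, g' = -1.666 → ψ = 0.046
Converged at ψ = 0.046.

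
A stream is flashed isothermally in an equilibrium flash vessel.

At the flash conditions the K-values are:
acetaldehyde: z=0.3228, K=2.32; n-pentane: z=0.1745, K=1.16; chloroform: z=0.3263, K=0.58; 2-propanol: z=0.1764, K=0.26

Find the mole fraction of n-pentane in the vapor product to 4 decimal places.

Let β = V/F and solve Σ zᵢ(Kᵢ−1)/(1+β(Kᵢ−1)) = 0.
g(0) = ΣzᵢKᵢ − 1 = 0.1864 and g(1) = 1 − Σzᵢ/Kᵢ = -0.5306, so a root lies in (0, 1).
Iterate (Newton) starting at β = 0.5:
  β = 0.5000: g = -0.09814, g' = -0.5435 → β = 0.3194
  β = 0.3194: g = -0.00295, g' = -0.5248 → β = 0.3138
Converged at β = 0.3138.
Compositions from xᵢ = zᵢ/(1+β(Kᵢ−1)), yᵢ = Kᵢxᵢ:
  acetaldehyde: x = 0.2282, y = 0.5295
  n-pentane: x = 0.1662, y = 0.1927
  chloroform: x = 0.3758, y = 0.2180
  2-propanol: x = 0.2298, y = 0.0597

y_n-pentane = 0.1927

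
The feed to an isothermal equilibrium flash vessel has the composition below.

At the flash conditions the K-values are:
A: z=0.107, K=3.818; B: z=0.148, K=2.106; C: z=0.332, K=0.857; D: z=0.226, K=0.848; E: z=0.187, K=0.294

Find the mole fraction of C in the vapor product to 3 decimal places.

y_C = 0.300

Iterate (Newton) starting at ψ = 0.5:
  ψ = 0.500: g = -0.0618, g' = -0.458 → ψ = 0.365
  ψ = 0.365: g = 0.0009, g' = -0.481 → ψ = 0.367
Converged at ψ = 0.367.
Compositions from xᵢ = zᵢ/(1+ψ(Kᵢ−1)), yᵢ = Kᵢxᵢ:
  A: x = 0.053, y = 0.201
  B: x = 0.105, y = 0.222
  C: x = 0.350, y = 0.300
  D: x = 0.239, y = 0.203
  E: x = 0.252, y = 0.074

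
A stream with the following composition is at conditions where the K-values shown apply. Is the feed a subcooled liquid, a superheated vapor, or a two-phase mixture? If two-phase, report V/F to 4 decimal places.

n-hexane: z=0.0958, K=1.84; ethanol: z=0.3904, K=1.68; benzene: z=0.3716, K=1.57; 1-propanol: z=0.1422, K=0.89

superheated vapor

ΣzᵢKᵢ = 1.5421; Σzᵢ/Kᵢ = 0.6809.
Since Σzᵢ/Kᵢ < 1 the mixture is above its dew point — single vapor phase.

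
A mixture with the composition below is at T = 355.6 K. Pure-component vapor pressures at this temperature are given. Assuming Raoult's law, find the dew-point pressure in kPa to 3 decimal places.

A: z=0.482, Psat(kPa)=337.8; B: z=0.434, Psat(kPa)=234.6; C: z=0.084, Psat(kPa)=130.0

At the dew point ψ → 1, so Σzᵢ/Kᵢ = 1 with Kᵢ = Pᵢˢᵃᵗ/P ⇒ 1/P = Σzᵢ/Pᵢˢᵃᵗ.
1/P = 0.482/337.8 + 0.434/234.6 + 0.084/130.0 = 0.003923 ⇒ P = 254.908 kPa

Pdew = 254.908 kPa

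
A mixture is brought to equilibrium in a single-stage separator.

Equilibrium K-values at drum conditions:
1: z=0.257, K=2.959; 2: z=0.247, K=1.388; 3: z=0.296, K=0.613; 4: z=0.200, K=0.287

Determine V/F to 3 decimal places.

V/F = 0.451

Material balance + equilibrium reduce to Σ zᵢ(Kᵢ−1)/(1+V/F(Kᵢ−1)) = 0.
Check two-phase: ΣzᵢKᵢ = 1.342 > 1 and Σzᵢ/Kᵢ = 1.445 > 1, so g(0) = 0.342 > 0 and g(1) = -0.445 < 0.
Newton–Raphson from V/F = 0.5:
  V/F = 0.500: g = -0.0290, g' = -0.591 → V/F = 0.451
Converged at V/F = 0.451.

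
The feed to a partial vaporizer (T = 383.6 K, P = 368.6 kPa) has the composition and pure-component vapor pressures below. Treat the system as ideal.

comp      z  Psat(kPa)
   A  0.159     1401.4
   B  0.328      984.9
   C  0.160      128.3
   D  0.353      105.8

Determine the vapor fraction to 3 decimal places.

ψ = 0.442

Raoult's law: Kᵢ = Pᵢˢᵃᵗ/P = Pᵢˢᵃᵗ/368.6.
  K_A = 1401.4/368.6 = 3.80195, K_B = 984.9/368.6 = 2.67200, K_C = 128.3/368.6 = 0.34807, K_D = 105.8/368.6 = 0.28703
Newton–Raphson from ψ = 0.63:
  ψ = 0.630: g = -0.2057, g' = -1.168 → ψ = 0.454
  ψ = 0.454: g = -0.0123, g' = -1.068 → ψ = 0.442
Converged at ψ = 0.442.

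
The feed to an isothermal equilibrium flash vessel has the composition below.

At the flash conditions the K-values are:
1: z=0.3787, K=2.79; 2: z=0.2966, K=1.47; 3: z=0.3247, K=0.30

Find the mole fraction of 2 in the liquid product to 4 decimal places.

x_2 = 0.2269

Rachford–Rice: g(ψ) = Σ zᵢ(Kᵢ−1)/(1+ψ(Kᵢ−1)) = 0.
Check two-phase: ΣzᵢKᵢ = 1.5900 > 1 and Σzᵢ/Kᵢ = 1.4198 > 1, so g(0) = 0.5900 > 0 and g(1) = -0.4198 < 0.
Newton iteration, ψ⁰ = 0.5:
  ψ = 0.5000: g = 0.12092, g' = -0.7574 → ψ = 0.6596
  ψ = 0.6596: g = -0.00502, g' = -0.8425 → ψ = 0.6537
Converged at ψ = 0.6537.
Compositions from xᵢ = zᵢ/(1+ψ(Kᵢ−1)), yᵢ = Kᵢxᵢ:
  1: x = 0.1745, y = 0.4869
  2: x = 0.2269, y = 0.3335
  3: x = 0.5986, y = 0.1796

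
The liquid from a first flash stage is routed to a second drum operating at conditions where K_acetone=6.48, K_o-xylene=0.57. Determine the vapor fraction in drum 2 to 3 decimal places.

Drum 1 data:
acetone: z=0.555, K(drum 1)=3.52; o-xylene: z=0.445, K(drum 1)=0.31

V/F (drum 2) = 0.357

Drum 1:
Newton–Raphson from ψ₁ = 0.61:
  ψ₁ = 0.610: g = 0.0210, g' = -1.179 → ψ₁ = 0.628
Converged at ψ₁ = 0.628.
Drum-1 compositions:
  acetone: x = 0.215, y = 0.757
  o-xylene: x = 0.785, y = 0.243
Drum-2 feed = drum-1 liquid: z₂ = (0.2150, 0.7850).
Drum 2:
Let ψ₂ = V/F and solve Σ zᵢ(Kᵢ−1)/(1+ψ₂(Kᵢ−1)) = 0.
Check two-phase: ΣzᵢKᵢ = 1.840 > 1 and Σzᵢ/Kᵢ = 1.410 > 1, so g(0) = 0.840 > 0 and g(1) = -0.410 < 0.
Binary case is linear: z₁(K₁−1)(1+ψ₂(K₂−1)) + z₂(K₂−1)(1+ψ₂(K₁−1)) = 0
⇒ ψ₂ = [z₁(K₁−1)+z₂(K₂−1)] / [−(K₁−1)(K₂−1)] = 0.8404/2.3564 = 0.357
  acetone: x = 0.073, y = 0.471
  o-xylene: x = 0.927, y = 0.529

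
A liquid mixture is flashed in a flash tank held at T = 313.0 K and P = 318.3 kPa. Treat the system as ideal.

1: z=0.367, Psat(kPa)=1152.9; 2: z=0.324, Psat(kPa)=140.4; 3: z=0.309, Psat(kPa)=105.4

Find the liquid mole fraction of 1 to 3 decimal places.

Raoult's law: Kᵢ = Pᵢˢᵃᵗ/P = Pᵢˢᵃᵗ/318.3.
  K_1 = 1152.9/318.3 = 3.62205, K_2 = 140.4/318.3 = 0.44109, K_3 = 105.4/318.3 = 0.33113
Iterate (Newton) starting at V/F = 0.5:
  V/F = 0.500: g = -0.1455, g' = -0.979 → V/F = 0.351
  V/F = 0.351: g = 0.0052, g' = -1.076 → V/F = 0.356
Converged at V/F = 0.356.
Compositions from xᵢ = zᵢ/(1+V/F(Kᵢ−1)), yᵢ = Kᵢxᵢ:
  1: x = 0.190, y = 0.687
  2: x = 0.405, y = 0.178
  3: x = 0.406, y = 0.134

x_1 = 0.190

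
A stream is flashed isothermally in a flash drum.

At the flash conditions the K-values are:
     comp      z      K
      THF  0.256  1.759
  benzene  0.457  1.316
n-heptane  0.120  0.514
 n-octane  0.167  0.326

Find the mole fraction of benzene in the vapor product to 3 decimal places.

Newton–Raphson from V/F = 0.5:
  V/F = 0.500: g = 0.0187, g' = -0.334 → V/F = 0.556
  V/F = 0.556: g = -0.0005, g' = -0.353 → V/F = 0.555
Converged at V/F = 0.555.
Compositions from xᵢ = zᵢ/(1+V/F(Kᵢ−1)), yᵢ = Kᵢxᵢ:
  THF: x = 0.180, y = 0.317
  benzene: x = 0.389, y = 0.512
  n-heptane: x = 0.164, y = 0.084
  n-octane: x = 0.267, y = 0.087

y_benzene = 0.512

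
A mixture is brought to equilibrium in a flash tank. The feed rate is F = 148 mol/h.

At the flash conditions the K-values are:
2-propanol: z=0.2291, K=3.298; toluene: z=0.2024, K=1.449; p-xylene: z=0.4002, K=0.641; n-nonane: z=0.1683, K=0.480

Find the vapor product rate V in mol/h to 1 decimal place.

V = 82.7 mol/h

Rachford–Rice: g(ψ) = Σ zᵢ(Kᵢ−1)/(1+ψ(Kᵢ−1)) = 0.
Check two-phase: ΣzᵢKᵢ = 1.3862 > 1 and Σzᵢ/Kᵢ = 1.1841 > 1, so g(0) = 0.3862 > 0 and g(1) = -0.1841 < 0.
Newton iteration, ψ⁰ = 0.5:
  ψ = 0.5000: g = 0.02583, g' = -0.4489 → ψ = 0.5575
  ψ = 0.5575: g = 0.00059, g' = -0.4295 → ψ = 0.5589
Converged at ψ = 0.5589.
Then V = ψ·F = 0.5589·148 = 82.7 mol/h and L = F − V = 65.3 mol/h.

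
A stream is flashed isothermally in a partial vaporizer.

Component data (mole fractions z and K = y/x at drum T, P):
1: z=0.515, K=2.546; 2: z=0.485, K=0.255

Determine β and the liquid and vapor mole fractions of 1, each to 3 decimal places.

β = 0.378, x_1 = 0.325, y_1 = 0.828

Let β = V/F and solve Σ zᵢ(Kᵢ−1)/(1+β(Kᵢ−1)) = 0.
Feasibility: ΣzᵢKᵢ = 1.435, Σzᵢ/Kᵢ = 2.104 — both > 1, two phases present.
Newton iteration, β⁰ = 0.5:
  β = 0.500: g = -0.1268, g' = -1.075 → β = 0.382
  β = 0.382: g = -0.0046, g' = -1.013 → β = 0.378
Converged at β = 0.378.
Compositions from xᵢ = zᵢ/(1+β(Kᵢ−1)), yᵢ = Kᵢxᵢ:
  1: x = 0.325, y = 0.828
  2: x = 0.675, y = 0.172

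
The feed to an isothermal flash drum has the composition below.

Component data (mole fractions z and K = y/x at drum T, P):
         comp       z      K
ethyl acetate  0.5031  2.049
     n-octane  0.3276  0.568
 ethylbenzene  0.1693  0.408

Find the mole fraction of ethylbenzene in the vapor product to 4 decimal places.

Let ψ = V/F and solve Σ zᵢ(Kᵢ−1)/(1+ψ(Kᵢ−1)) = 0.
Check two-phase: ΣzᵢKᵢ = 1.2860 > 1 and Σzᵢ/Kᵢ = 1.2372 > 1, so g(0) = 0.2860 > 0 and g(1) = -0.2372 < 0.
Newton–Raphson from ψ = 0.5:
  ψ = 0.5000: g = 0.02330, g' = -0.4574 → ψ = 0.5509
Converged at ψ = 0.5509.
Compositions from xᵢ = zᵢ/(1+ψ(Kᵢ−1)), yᵢ = Kᵢxᵢ:
  ethyl acetate: x = 0.3188, y = 0.6533
  n-octane: x = 0.4299, y = 0.2442
  ethylbenzene: x = 0.2512, y = 0.1025

y_ethylbenzene = 0.1025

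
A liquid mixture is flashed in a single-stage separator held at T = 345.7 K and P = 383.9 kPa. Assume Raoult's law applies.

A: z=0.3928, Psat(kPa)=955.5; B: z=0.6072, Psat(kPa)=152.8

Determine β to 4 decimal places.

β = 0.2447

Raoult's law: Kᵢ = Pᵢˢᵃᵗ/P = Pᵢˢᵃᵗ/383.9.
  K_A = 955.5/383.9 = 2.488929, K_B = 152.8/383.9 = 0.398020
Rachford–Rice: g(β) = Σ zᵢ(Kᵢ−1)/(1+β(Kᵢ−1)) = 0.
Feasibility: ΣzᵢKᵢ = 1.2193, Σzᵢ/Kᵢ = 1.6834 — both > 1, two phases present.
Binary case is linear: z₁(K₁−1)(1+β(K₂−1)) + z₂(K₂−1)(1+β(K₁−1)) = 0
⇒ β = [z₁(K₁−1)+z₂(K₂−1)] / [−(K₁−1)(K₂−1)] = 0.21933/0.89631 = 0.2447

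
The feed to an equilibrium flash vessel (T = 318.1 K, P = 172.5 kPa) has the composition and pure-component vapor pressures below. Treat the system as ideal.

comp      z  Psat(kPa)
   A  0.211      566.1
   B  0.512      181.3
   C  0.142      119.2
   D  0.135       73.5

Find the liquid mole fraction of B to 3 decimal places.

Raoult's law: Kᵢ = Pᵢˢᵃᵗ/P = Pᵢˢᵃᵗ/172.5.
  K_A = 566.1/172.5 = 3.28174, K_B = 181.3/172.5 = 1.05101, K_C = 119.2/172.5 = 0.69101, K_D = 73.5/172.5 = 0.42609
Let ψ = V/F and solve Σ zᵢ(Kᵢ−1)/(1+ψ(Kᵢ−1)) = 0.
Feasibility: ΣzᵢKᵢ = 1.386, Σzᵢ/Kᵢ = 1.074 — both > 1, two phases present.
Iterate (Newton) starting at ψ = 0.5:
  ψ = 0.500: g = 0.0898, g' = -0.347 → ψ = 0.759
  ψ = 0.759: g = 0.0069, g' = -0.311 → ψ = 0.781
Converged at ψ = 0.781.
Compositions from xᵢ = zᵢ/(1+ψ(Kᵢ−1)), yᵢ = Kᵢxᵢ:
  A: x = 0.076, y = 0.249
  B: x = 0.492, y = 0.518
  C: x = 0.187, y = 0.129
  D: x = 0.245, y = 0.104

x_B = 0.492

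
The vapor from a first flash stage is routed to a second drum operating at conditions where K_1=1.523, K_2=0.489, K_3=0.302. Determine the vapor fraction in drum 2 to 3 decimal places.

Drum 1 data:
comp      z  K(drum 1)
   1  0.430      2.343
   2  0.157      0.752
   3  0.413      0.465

V/F (drum 2) = 0.190

Drum 1:
Rachford–Rice: g(ψ₁) = Σ zᵢ(Kᵢ−1)/(1+ψ₁(Kᵢ−1)) = 0.
Feasibility: ΣzᵢKᵢ = 1.318, Σzᵢ/Kᵢ = 1.280 — both > 1, two phases present.
Newton iteration, ψ₁⁰ = 0.31:
  ψ₁ = 0.310: g = 0.1007, g' = -0.568 → ψ₁ = 0.487
  ψ₁ = 0.487: g = 0.0059, g' = -0.512 → ψ₁ = 0.499
Converged at ψ₁ = 0.499.
Drum-1 compositions:
  1: x = 0.257, y = 0.603
  2: x = 0.179, y = 0.135
  3: x = 0.563, y = 0.262
Drum-2 feed = drum-1 vapor: z₂ = (0.6033, 0.1347, 0.2620).
Drum 2:
Material balance + equilibrium reduce to Σ zᵢ(Kᵢ−1)/(1+ψ₂(Kᵢ−1)) = 0.
Check two-phase: ΣzᵢKᵢ = 1.064 > 1 and Σzᵢ/Kᵢ = 1.539 > 1, so g(0) = 0.064 > 0 and g(1) = -0.539 < 0.
Newton iteration, ψ₂⁰ = 0.5:
  ψ₂ = 0.500: g = -0.1232, g' = -0.468 → ψ₂ = 0.237
  ψ₂ = 0.237: g = -0.0166, g' = -0.359 → ψ₂ = 0.191
  ψ₂ = 0.191: g = -0.0002, g' = -0.349 → ψ₂ = 0.190
Converged at ψ₂ = 0.190.
  1: x = 0.549, y = 0.836
  2: x = 0.149, y = 0.073
  3: x = 0.302, y = 0.091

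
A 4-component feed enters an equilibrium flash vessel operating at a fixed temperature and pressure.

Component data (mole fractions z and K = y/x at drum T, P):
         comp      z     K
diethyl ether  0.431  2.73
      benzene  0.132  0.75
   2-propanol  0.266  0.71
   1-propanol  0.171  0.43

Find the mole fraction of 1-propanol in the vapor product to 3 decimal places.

Material balance + equilibrium reduce to Σ zᵢ(Kᵢ−1)/(1+β(Kᵢ−1)) = 0.
Check two-phase: ΣzᵢKᵢ = 1.538 > 1 and Σzᵢ/Kᵢ = 1.106 > 1, so g(0) = 0.538 > 0 and g(1) = -0.106 < 0.
Iterate (Newton) starting at β = 0.5:
  β = 0.500: g = 0.1355, g' = -0.521 → β = 0.760
  β = 0.760: g = 0.0104, g' = -0.463 → β = 0.783
Converged at β = 0.783.
Compositions from xᵢ = zᵢ/(1+β(Kᵢ−1)), yᵢ = Kᵢxᵢ:
  diethyl ether: x = 0.183, y = 0.500
  benzene: x = 0.164, y = 0.123
  2-propanol: x = 0.344, y = 0.244
  1-propanol: x = 0.309, y = 0.133

y_1-propanol = 0.133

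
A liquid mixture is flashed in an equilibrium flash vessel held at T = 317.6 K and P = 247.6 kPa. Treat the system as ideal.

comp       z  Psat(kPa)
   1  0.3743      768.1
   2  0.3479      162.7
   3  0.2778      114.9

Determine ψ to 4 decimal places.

Raoult's law: Kᵢ = Pᵢˢᵃᵗ/P = Pᵢˢᵃᵗ/247.6.
  K_1 = 768.1/247.6 = 3.102181, K_2 = 162.7/247.6 = 0.657108, K_3 = 114.9/247.6 = 0.464055
Let ψ = V/F and solve Σ zᵢ(Kᵢ−1)/(1+ψ(Kᵢ−1)) = 0.
g(0) = ΣzᵢKᵢ − 1 = 0.5187 and g(1) = 1 − Σzᵢ/Kᵢ = -0.2487, so a root lies in (0, 1).
Newton iteration, ψ⁰ = 0.34:
  ψ = 0.3400: g = 0.14178, g' = -0.7343 → ψ = 0.5331
  ψ = 0.5331: g = 0.01663, g' = -0.5855 → ψ = 0.5615
  ψ = 0.5615: g = 0.00017, g' = -0.5740 → ψ = 0.5618
Converged at ψ = 0.5618.

ψ = 0.5618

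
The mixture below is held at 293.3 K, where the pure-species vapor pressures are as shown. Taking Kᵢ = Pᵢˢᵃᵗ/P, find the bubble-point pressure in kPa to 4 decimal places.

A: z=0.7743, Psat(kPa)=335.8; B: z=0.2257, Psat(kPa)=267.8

At the bubble point ψ → 0, so ΣzᵢKᵢ = 1 with Kᵢ = Pᵢˢᵃᵗ/P ⇒ P = ΣzᵢPᵢˢᵃᵗ.
P = 0.7743·335.8 + 0.2257·267.8 = 320.4524 kPa

Pbub = 320.4524 kPa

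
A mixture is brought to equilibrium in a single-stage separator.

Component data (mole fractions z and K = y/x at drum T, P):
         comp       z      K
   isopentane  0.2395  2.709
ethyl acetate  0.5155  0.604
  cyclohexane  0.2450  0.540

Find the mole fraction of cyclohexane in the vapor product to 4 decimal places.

Let ψ = V/F and solve Σ zᵢ(Kᵢ−1)/(1+ψ(Kᵢ−1)) = 0.
Feasibility: ΣzᵢKᵢ = 1.0925, Σzᵢ/Kᵢ = 1.3956 — both > 1, two phases present.
Newton iteration, ψ⁰ = 0.35:
  ψ = 0.3500: g = -0.11520, g' = -0.4565 → ψ = 0.0976
  ψ = 0.0976: g = 0.02043, g' = -0.6581 → ψ = 0.1287
  ψ = 0.1287: g = 0.00063, g' = -0.6184 → ψ = 0.1297
Converged at ψ = 0.1297.
Compositions from xᵢ = zᵢ/(1+ψ(Kᵢ−1)), yᵢ = Kᵢxᵢ:
  isopentane: x = 0.1960, y = 0.5311
  ethyl acetate: x = 0.5434, y = 0.3282
  cyclohexane: x = 0.2605, y = 0.1407

y_cyclohexane = 0.1407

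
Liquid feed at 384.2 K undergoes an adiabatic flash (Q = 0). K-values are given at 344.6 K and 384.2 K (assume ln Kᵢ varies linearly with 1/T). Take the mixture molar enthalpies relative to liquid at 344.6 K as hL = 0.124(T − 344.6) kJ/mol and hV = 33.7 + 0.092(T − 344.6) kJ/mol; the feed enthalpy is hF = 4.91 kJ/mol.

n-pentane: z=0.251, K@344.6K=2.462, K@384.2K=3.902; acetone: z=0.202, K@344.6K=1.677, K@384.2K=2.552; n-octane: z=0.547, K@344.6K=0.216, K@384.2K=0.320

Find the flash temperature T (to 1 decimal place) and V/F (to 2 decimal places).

T = 348.8 K, V/F = 0.13

Adiabatic flash: solve Rachford–Rice at each trial T, then check hF = ψ·hV(T) + (1−ψ)·hL(T).
  T = 344.6 K: K = (2.462, 1.677, 0.216), RR gives ψ = 0.081, H_out = 2.723 kJ/mol
  T = 384.2 K: K = (3.902, 2.552, 0.320), RR gives ψ = 0.418, H_out = 18.456 kJ/mol
  T = 364.4 K: K = (3.138, 2.092, 0.266), RR gives ψ = 0.279, H_out = 11.686 kJ/mol
  T = 354.5 K: K = (2.789, 1.879, 0.240), RR gives ψ = 0.192, H_out = 7.625 kJ/mol
  T = 349.6 K: K = (2.624, 1.778, 0.228), RR gives ψ = 0.140, H_out = 5.332 kJ/mol
  T = 347.1 K: K = (2.543, 1.727, 0.222), RR gives ψ = 0.112, H_out = 4.066 kJ/mol
  T = 348.4 K: K = (2.585, 1.753, 0.225), RR gives ψ = 0.127, H_out = 4.733 kJ/mol
Linear interpolation between T = 348.4 (H_out = 4.733) and T = 349.6 (H_out = 5.332) on hF = 4.91 gives T ≈ 348.8 K, at which ψ = 0.13.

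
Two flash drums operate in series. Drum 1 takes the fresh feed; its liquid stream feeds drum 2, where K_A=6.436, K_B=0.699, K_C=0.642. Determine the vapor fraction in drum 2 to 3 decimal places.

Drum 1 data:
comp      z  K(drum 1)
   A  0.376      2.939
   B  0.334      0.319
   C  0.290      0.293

Drum 1:
Let ψ₁ = V/F and solve Σ zᵢ(Kᵢ−1)/(1+ψ₁(Kᵢ−1)) = 0.
Feasibility: ΣzᵢKᵢ = 1.297, Σzᵢ/Kᵢ = 2.165 — both > 1, two phases present.
Newton iteration, ψ₁⁰ = 0.5:
  ψ₁ = 0.500: g = -0.2918, g' = -1.067 → ψ₁ = 0.227
  ψ₁ = 0.227: g = -0.0066, g' = -1.104 → ψ₁ = 0.221
Converged at ψ₁ = 0.221.
Drum-1 compositions:
  A: x = 0.263, y = 0.774
  B: x = 0.393, y = 0.125
  C: x = 0.344, y = 0.101
Drum-2 feed = drum-1 liquid: z₂ = (0.2633, 0.3931, 0.3436).
Drum 2:
Let ψ₂ = V/F and solve Σ zᵢ(Kᵢ−1)/(1+ψ₂(Kᵢ−1)) = 0.
g(0) = ΣzᵢKᵢ − 1 = 1.190 and g(1) = 1 − Σzᵢ/Kᵢ = -0.138, so a root lies in (0, 1).
Newton iteration, ψ₂⁰ = 0.63:
  ψ₂ = 0.630: g = 0.0187, g' = -0.525 → ψ₂ = 0.666
  ψ₂ = 0.666: g = 0.0005, g' = -0.496 → ψ₂ = 0.667
Converged at ψ₂ = 0.667.
  A: x = 0.057, y = 0.367
  B: x = 0.492, y = 0.344
  C: x = 0.451, y = 0.290

V/F (drum 2) = 0.667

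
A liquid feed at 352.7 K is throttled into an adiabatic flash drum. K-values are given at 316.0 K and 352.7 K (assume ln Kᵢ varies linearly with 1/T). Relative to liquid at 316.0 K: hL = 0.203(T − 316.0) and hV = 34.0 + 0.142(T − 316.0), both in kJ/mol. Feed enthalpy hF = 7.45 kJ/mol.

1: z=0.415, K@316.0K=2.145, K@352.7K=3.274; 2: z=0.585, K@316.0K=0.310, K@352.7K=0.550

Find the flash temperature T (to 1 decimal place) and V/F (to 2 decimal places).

T = 321.9 K, V/F = 0.19

Adiabatic flash: solve Rachford–Rice at each trial T, then check hF = ψ·hV(T) + (1−ψ)·hL(T).
  T = 316.0 K: K = (2.145, 0.310), RR gives ψ = 0.091, H_out = 3.078 kJ/mol
  T = 352.7 K: K = (3.274, 0.550), RR gives ψ = 0.665, H_out = 28.570 kJ/mol
  T = 334.4 K: K = (2.683, 0.420), RR gives ψ = 0.368, H_out = 15.820 kJ/mol
  T = 325.2 K: K = (2.406, 0.362), RR gives ψ = 0.235, H_out = 9.719 kJ/mol
  T = 320.6 K: K = (2.274, 0.336), RR gives ψ = 0.165, H_out = 6.507 kJ/mol
  T = 322.9 K: K = (2.340, 0.349), RR gives ψ = 0.201, H_out = 8.134 kJ/mol
Linear interpolation between T = 320.6 (H_out = 6.507) and T = 322.9 (H_out = 8.134) on hF = 7.45 gives T ≈ 321.9 K, at which ψ = 0.19.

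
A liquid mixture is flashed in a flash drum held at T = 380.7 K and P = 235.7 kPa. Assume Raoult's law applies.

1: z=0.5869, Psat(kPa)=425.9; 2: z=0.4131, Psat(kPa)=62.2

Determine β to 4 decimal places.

Raoult's law: Kᵢ = Pᵢˢᵃᵗ/P = Pᵢˢᵃᵗ/235.7.
  K_1 = 425.9/235.7 = 1.806958, K_2 = 62.2/235.7 = 0.263895
Binary case is linear: z₁(K₁−1)(1+β(K₂−1)) + z₂(K₂−1)(1+β(K₁−1)) = 0
⇒ β = [z₁(K₁−1)+z₂(K₂−1)] / [−(K₁−1)(K₂−1)] = 0.16952/0.59401 = 0.2854

β = 0.2854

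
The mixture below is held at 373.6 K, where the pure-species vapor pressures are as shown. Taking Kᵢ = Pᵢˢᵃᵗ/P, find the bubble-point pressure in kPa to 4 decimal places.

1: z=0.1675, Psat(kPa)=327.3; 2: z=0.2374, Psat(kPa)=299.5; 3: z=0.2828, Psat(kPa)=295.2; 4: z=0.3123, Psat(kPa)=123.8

Pbub = 248.0693 kPa

At the bubble point ψ → 0, so ΣzᵢKᵢ = 1 with Kᵢ = Pᵢˢᵃᵗ/P ⇒ P = ΣzᵢPᵢˢᵃᵗ.
P = 0.1675·327.3 + 0.2374·299.5 + 0.2828·295.2 + 0.3123·123.8 = 248.0693 kPa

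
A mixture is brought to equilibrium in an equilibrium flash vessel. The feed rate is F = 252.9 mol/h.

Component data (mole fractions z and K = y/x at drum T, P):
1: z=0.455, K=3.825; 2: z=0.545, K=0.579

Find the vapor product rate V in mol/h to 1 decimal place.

V = 224.5 mol/h

Binary case is linear: z₁(K₁−1)(1+ψ(K₂−1)) + z₂(K₂−1)(1+ψ(K₁−1)) = 0
⇒ ψ = [z₁(K₁−1)+z₂(K₂−1)] / [−(K₁−1)(K₂−1)] = 1.0559/1.1893 = 0.888
Then V = ψ·F = 0.8878·252.9 = 224.5 mol/h and L = F − V = 28.4 mol/h.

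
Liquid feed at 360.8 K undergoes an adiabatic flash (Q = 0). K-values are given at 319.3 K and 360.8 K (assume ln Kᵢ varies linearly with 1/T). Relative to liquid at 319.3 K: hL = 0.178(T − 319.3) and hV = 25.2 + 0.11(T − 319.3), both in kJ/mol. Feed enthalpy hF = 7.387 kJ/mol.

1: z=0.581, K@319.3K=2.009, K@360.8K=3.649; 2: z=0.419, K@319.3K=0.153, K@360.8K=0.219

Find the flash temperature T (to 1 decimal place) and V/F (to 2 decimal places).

Adiabatic flash: solve Rachford–Rice at each trial T, then check hF = ψ·hV(T) + (1−ψ)·hL(T).
  T = 319.3 K: K = (2.009, 0.153), RR gives ψ = 0.271, H_out = 6.821 kJ/mol
  T = 360.8 K: K = (3.649, 0.219), RR gives ψ = 0.586, H_out = 20.495 kJ/mol
  T = 340.1 K: K = (2.759, 0.185), RR gives ψ = 0.475, H_out = 14.997 kJ/mol
  T = 329.7 K: K = (2.366, 0.169), RR gives ψ = 0.392, H_out = 11.460 kJ/mol
  T = 324.5 K: K = (2.183, 0.161), RR gives ψ = 0.338, H_out = 9.329 kJ/mol
  T = 321.9 K: K = (2.095, 0.157), RR gives ψ = 0.306, H_out = 8.132 kJ/mol
  T = 320.6 K: K = (2.052, 0.155), RR gives ψ = 0.289, H_out = 7.492 kJ/mol
Linear interpolation between T = 319.3 (H_out = 6.821) and T = 320.6 (H_out = 7.492) on hF = 7.387 gives T ≈ 320.4 K, at which ψ = 0.29.

T = 320.4 K, V/F = 0.29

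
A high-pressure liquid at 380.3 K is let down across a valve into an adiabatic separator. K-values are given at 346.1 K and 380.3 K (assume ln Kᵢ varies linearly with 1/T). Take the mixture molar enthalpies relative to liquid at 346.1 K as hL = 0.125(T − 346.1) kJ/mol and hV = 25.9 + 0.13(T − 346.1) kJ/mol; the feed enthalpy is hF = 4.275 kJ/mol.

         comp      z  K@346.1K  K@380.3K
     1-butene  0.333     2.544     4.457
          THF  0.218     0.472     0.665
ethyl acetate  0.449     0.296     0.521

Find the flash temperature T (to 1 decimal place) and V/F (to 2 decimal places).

T = 350.0 K, V/F = 0.15

Adiabatic flash: solve Rachford–Rice at each trial T, then check hF = ψ·hV(T) + (1−ψ)·hL(T).
  T = 346.1 K: K = (2.544, 0.472, 0.296), RR gives ψ = 0.083, H_out = 2.140 kJ/mol
  T = 380.3 K: K = (4.457, 0.665, 0.521), RR gives ψ = 0.572, H_out = 19.190 kJ/mol
  T = 363.2 K: K = (3.412, 0.565, 0.398), RR gives ψ = 0.329, H_out = 10.687 kJ/mol
  T = 354.6 K: K = (2.954, 0.517, 0.344), RR gives ψ = 0.213, H_out = 6.584 kJ/mol
  T = 350.4 K: K = (2.746, 0.495, 0.320), RR gives ψ = 0.152, H_out = 4.465 kJ/mol
  T = 348.2 K: K = (2.641, 0.483, 0.307), RR gives ψ = 0.117, H_out = 3.300 kJ/mol
Linear interpolation between T = 348.2 (H_out = 3.300) and T = 350.4 (H_out = 4.465) on hF = 4.275 gives T ≈ 350.0 K, at which ψ = 0.15.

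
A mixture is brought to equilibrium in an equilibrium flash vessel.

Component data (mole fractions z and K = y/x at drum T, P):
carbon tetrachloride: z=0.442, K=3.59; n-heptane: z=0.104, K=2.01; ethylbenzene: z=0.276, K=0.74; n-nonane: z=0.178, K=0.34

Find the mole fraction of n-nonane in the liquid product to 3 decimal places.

x_n-nonane = 0.453

Rachford–Rice: g(ψ) = Σ zᵢ(Kᵢ−1)/(1+ψ(Kᵢ−1)) = 0.
Feasibility: ΣzᵢKᵢ = 2.061, Σzᵢ/Kᵢ = 1.071 — both > 1, two phases present.
Newton iteration, ψ⁰ = 0.53:
  ψ = 0.530: g = 0.2870, g' = -0.780 → ψ = 0.898
  ψ = 0.898: g = 0.0174, g' = -0.796 → ψ = 0.920
  ψ = 0.920: g = -0.0003, g' = -0.822 → ψ = 0.919
Converged at ψ = 0.919.
Compositions from xᵢ = zᵢ/(1+ψ(Kᵢ−1)), yᵢ = Kᵢxᵢ:
  carbon tetrachloride: x = 0.131, y = 0.469
  n-heptane: x = 0.054, y = 0.108
  ethylbenzene: x = 0.363, y = 0.268
  n-nonane: x = 0.453, y = 0.154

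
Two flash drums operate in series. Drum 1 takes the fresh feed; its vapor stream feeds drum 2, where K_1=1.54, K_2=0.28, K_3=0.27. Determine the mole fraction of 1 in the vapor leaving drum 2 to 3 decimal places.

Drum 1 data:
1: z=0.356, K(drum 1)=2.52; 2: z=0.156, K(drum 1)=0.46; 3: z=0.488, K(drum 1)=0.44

y_1 (drum 2) = 0.884

Drum 1:
Material balance + equilibrium reduce to Σ zᵢ(Kᵢ−1)/(1+ψ₁(Kᵢ−1)) = 0.
Check two-phase: ΣzᵢKᵢ = 1.184 > 1 and Σzᵢ/Kᵢ = 1.589 > 1, so g(0) = 0.184 > 0 and g(1) = -0.589 < 0.
Newton–Raphson from ψ₁ = 0.5:
  ψ₁ = 0.500: g = -0.1875, g' = -0.646 → ψ₁ = 0.210
  ψ₁ = 0.210: g = 0.0056, g' = -0.727 → ψ₁ = 0.218
Converged at ψ₁ = 0.218.
Drum-1 compositions:
  1: x = 0.268, y = 0.674
  2: x = 0.177, y = 0.081
  3: x = 0.556, y = 0.245
Drum-2 feed = drum-1 vapor: z₂ = (0.6742, 0.0813, 0.2445).
Drum 2:
Material balance + equilibrium reduce to Σ zᵢ(Kᵢ−1)/(1+ψ₂(Kᵢ−1)) = 0.
Feasibility: ΣzᵢKᵢ = 1.127, Σzᵢ/Kᵢ = 1.634 — both > 1, two phases present.
Newton iteration, ψ₂⁰ = 0.5:
  ψ₂ = 0.500: g = -0.0859, g' = -0.548 → ψ₂ = 0.343
  ψ₂ = 0.343: g = -0.0088, g' = -0.446 → ψ₂ = 0.324
  ψ₂ = 0.324: g = -0.0001, g' = -0.437 → ψ₂ = 0.323
Converged at ψ₂ = 0.323.
  1: x = 0.574, y = 0.884
  2: x = 0.106, y = 0.030
  3: x = 0.320, y = 0.086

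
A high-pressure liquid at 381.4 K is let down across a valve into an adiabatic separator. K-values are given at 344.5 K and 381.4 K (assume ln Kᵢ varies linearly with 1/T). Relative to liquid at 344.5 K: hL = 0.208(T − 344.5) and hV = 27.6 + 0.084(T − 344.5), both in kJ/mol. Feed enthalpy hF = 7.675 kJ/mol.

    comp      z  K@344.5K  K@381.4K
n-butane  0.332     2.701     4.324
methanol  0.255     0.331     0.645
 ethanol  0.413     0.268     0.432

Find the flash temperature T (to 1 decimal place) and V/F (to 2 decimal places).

Adiabatic flash: solve Rachford–Rice at each trial T, then check hF = ψ·hV(T) + (1−ψ)·hL(T).
  T = 344.5 K: K = (2.701, 0.331, 0.268), RR gives ψ = 0.076, H_out = 2.103 kJ/mol
  T = 381.4 K: K = (4.324, 0.645, 0.432), RR gives ψ = 0.472, H_out = 18.551 kJ/mol
  T = 362.9 K: K = (3.456, 0.470, 0.344), RR gives ψ = 0.273, H_out = 10.741 kJ/mol
  T = 353.7 K: K = (3.065, 0.396, 0.305), RR gives ψ = 0.179, H_out = 6.648 kJ/mol
  T = 358.3 K: K = (3.257, 0.432, 0.324), RR gives ψ = 0.226, H_out = 8.734 kJ/mol
  T = 356.0 K: K = (3.161, 0.414, 0.314), RR gives ψ = 0.203, H_out = 7.703 kJ/mol
Linear interpolation between T = 353.7 (H_out = 6.648) and T = 356.0 (H_out = 7.703) on hF = 7.675 gives T ≈ 355.9 K, at which ψ = 0.20.

T = 355.9 K, V/F = 0.20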